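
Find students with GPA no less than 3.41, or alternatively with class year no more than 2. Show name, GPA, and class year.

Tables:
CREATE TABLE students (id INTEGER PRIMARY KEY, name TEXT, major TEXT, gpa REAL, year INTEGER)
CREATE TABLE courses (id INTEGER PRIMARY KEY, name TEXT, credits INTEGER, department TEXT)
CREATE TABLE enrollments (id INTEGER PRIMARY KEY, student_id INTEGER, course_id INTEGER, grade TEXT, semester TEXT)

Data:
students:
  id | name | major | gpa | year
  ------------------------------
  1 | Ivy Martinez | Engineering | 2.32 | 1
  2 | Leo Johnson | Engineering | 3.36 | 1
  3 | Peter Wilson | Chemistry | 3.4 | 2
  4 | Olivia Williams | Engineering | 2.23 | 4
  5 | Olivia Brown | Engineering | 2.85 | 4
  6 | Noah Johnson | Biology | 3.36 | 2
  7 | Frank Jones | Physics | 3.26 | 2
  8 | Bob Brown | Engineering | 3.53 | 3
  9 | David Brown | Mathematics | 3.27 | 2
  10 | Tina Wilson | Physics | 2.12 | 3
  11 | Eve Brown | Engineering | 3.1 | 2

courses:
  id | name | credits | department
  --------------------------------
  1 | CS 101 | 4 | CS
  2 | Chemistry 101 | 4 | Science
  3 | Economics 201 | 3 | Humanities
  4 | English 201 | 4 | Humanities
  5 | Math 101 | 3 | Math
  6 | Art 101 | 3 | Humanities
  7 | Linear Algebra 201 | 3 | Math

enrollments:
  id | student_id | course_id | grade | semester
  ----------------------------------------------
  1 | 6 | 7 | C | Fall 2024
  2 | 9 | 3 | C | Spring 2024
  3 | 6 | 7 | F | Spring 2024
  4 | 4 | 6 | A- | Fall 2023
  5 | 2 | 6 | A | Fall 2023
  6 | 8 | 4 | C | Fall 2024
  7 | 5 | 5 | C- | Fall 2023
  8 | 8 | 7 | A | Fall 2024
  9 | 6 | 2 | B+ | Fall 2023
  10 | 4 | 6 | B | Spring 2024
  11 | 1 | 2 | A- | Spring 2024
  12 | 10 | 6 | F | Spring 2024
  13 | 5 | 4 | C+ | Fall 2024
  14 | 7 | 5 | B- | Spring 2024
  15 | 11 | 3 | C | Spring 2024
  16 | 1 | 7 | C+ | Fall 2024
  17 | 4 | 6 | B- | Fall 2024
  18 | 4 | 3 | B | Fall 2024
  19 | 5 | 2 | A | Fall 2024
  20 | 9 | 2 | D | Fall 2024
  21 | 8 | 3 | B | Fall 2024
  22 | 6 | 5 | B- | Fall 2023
SELECT name, gpa, year FROM students WHERE gpa >= 3.41 OR year <= 2

Execution result:
name | gpa | year
Ivy Martinez | 2.32 | 1
Leo Johnson | 3.36 | 1
Peter Wilson | 3.40 | 2
Noah Johnson | 3.36 | 2
Frank Jones | 3.26 | 2
Bob Brown | 3.53 | 3
David Brown | 3.27 | 2
Eve Brown | 3.10 | 2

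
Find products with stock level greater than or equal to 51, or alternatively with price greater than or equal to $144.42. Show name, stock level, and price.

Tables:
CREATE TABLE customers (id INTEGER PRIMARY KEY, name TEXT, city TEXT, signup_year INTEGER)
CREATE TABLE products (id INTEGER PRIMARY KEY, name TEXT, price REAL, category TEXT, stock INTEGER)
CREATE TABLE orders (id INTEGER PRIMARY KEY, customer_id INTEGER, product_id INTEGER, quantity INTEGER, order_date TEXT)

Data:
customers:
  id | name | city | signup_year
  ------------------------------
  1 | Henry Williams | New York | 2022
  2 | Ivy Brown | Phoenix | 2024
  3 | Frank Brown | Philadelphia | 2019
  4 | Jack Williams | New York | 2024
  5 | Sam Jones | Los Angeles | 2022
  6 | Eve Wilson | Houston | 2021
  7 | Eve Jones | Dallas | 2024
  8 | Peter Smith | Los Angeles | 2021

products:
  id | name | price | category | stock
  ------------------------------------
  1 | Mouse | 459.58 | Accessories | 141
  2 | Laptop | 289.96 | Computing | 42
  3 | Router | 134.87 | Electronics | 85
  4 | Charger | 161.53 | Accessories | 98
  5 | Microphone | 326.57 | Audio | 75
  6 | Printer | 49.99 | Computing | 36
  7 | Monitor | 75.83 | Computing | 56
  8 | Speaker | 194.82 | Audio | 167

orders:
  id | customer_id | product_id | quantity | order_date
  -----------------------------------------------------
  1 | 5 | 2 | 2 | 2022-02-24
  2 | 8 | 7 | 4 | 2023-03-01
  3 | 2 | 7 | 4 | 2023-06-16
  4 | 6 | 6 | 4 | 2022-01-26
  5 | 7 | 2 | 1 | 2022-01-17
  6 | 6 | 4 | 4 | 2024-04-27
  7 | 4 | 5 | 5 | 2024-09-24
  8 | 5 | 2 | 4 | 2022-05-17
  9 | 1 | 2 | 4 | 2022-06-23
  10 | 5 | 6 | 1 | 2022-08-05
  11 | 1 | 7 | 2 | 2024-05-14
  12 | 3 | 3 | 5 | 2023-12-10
SELECT name, stock, price FROM products WHERE stock >= 51 OR price >= 144.42

Execution result:
name | stock | price
Mouse | 141 | 459.58
Laptop | 42 | 289.96
Router | 85 | 134.87
Charger | 98 | 161.53
Microphone | 75 | 326.57
Monitor | 56 | 75.83
Speaker | 167 | 194.82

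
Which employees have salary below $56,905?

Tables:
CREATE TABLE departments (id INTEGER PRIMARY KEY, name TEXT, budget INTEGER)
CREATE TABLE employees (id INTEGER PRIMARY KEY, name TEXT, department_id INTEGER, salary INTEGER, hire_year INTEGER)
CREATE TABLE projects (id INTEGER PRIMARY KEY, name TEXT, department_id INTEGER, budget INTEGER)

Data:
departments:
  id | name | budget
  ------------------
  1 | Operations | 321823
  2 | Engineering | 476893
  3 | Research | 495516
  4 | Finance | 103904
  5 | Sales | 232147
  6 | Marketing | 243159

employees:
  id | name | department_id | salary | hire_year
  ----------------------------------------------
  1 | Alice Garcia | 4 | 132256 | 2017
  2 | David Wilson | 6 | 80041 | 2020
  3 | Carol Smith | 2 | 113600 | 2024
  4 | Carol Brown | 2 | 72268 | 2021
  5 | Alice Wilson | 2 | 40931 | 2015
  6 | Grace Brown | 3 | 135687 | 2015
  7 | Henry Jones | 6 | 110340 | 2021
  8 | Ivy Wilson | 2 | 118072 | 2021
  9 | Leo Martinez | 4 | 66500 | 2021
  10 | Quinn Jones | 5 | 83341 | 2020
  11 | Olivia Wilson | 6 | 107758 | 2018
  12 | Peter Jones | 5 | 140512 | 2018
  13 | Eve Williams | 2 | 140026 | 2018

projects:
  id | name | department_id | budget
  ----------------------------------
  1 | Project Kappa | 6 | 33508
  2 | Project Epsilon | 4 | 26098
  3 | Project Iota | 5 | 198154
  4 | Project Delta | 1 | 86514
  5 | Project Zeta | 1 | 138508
SELECT name, salary FROM employees WHERE salary < 56905

Execution result:
name | salary
Alice Wilson | 40931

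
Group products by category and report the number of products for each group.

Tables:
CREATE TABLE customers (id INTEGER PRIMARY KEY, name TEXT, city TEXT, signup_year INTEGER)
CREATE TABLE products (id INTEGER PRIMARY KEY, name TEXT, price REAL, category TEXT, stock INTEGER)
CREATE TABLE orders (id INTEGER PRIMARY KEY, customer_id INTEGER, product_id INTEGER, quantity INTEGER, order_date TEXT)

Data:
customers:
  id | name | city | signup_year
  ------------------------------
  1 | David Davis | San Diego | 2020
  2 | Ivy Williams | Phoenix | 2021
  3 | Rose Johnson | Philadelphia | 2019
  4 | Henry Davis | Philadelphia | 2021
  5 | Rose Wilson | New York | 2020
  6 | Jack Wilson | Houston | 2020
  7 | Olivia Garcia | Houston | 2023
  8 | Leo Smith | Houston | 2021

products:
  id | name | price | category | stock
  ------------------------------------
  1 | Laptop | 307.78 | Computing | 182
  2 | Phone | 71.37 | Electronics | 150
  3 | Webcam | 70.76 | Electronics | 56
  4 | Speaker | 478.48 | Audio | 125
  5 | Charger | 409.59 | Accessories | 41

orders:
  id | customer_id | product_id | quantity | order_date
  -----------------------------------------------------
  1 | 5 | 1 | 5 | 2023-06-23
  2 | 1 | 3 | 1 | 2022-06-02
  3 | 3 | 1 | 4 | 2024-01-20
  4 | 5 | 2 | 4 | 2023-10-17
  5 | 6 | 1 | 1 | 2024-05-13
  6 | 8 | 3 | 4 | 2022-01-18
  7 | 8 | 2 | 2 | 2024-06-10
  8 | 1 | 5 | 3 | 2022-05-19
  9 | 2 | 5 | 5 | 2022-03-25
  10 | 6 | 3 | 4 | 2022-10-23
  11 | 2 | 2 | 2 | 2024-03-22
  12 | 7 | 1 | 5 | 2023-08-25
SELECT category, COUNT(*) AS n FROM products GROUP BY category

Execution result:
category | n
Accessories | 1
Audio | 1
Computing | 1
Electronics | 2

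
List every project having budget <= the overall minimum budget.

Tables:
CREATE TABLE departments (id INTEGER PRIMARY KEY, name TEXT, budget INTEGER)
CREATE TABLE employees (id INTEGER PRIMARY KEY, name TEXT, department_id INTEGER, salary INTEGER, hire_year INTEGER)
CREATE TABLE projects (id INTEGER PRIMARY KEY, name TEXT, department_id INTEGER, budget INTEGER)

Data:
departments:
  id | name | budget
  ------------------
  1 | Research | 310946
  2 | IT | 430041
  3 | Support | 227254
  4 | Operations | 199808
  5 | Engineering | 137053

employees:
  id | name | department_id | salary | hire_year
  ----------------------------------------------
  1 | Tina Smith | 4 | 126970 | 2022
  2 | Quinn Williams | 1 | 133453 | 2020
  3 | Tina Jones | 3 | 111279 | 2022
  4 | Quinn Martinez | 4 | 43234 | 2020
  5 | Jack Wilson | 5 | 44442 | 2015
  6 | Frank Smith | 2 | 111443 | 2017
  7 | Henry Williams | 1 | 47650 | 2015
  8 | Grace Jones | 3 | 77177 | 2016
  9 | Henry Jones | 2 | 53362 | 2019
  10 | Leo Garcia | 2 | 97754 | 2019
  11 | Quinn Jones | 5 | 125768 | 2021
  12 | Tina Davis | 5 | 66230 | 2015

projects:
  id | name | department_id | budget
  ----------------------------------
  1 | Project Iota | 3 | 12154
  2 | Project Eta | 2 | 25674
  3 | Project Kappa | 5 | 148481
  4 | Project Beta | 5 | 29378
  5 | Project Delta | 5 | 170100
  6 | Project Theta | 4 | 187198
SELECT name, budget FROM projects WHERE budget <= (SELECT MIN(budget) FROM projects)

Execution result:
name | budget
Project Iota | 12154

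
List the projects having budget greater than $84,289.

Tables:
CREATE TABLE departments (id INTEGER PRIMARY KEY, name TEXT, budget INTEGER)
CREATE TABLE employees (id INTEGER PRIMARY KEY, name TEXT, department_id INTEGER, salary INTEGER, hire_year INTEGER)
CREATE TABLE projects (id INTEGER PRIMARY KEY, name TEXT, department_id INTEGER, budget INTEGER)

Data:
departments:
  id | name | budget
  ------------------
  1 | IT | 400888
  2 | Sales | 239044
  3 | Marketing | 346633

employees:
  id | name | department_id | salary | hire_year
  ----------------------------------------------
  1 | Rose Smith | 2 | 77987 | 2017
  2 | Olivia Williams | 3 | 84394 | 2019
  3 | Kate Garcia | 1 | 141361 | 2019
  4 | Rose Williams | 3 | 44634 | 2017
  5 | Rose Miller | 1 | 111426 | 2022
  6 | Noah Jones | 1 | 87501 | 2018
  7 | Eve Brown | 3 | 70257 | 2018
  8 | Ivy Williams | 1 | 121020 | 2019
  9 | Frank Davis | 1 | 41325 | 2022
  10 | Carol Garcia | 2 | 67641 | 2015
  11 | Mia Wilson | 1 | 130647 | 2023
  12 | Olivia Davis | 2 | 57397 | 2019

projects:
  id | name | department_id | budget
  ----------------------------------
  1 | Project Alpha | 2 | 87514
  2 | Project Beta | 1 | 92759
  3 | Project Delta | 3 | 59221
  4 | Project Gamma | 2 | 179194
SELECT name, budget FROM projects WHERE budget > 84289

Execution result:
name | budget
Project Alpha | 87514
Project Beta | 92759
Project Gamma | 179194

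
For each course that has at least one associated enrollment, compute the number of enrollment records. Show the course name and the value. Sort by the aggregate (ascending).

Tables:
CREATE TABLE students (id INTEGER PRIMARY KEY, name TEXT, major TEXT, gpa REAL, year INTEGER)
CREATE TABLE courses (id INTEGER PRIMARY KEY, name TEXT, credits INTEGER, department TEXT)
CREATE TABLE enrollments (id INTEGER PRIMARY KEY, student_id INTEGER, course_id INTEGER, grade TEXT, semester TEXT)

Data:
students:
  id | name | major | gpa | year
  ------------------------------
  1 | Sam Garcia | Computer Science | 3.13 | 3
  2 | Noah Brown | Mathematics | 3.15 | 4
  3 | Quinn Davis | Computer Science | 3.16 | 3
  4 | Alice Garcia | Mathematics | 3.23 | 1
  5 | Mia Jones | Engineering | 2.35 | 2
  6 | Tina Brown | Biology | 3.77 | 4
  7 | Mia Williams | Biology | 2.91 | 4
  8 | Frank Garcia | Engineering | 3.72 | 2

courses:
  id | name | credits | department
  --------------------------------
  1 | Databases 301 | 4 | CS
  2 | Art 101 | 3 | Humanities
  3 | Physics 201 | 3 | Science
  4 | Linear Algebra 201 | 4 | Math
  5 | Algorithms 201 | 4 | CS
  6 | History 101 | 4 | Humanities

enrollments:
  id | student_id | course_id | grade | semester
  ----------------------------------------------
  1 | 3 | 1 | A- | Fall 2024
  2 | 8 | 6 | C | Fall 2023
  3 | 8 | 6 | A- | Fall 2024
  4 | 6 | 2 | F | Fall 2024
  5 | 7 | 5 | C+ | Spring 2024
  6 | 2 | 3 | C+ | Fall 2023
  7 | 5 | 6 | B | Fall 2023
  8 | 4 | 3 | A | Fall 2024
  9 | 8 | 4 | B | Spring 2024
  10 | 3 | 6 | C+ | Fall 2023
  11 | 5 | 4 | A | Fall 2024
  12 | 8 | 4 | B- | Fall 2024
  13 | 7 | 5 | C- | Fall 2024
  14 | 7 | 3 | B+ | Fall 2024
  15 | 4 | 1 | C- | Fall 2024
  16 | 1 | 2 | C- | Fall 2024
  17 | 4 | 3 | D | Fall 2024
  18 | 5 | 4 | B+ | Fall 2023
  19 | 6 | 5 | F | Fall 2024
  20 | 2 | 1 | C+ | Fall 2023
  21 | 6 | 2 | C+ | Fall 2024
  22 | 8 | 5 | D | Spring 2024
SELECT p.name, COUNT(*) AS n FROM enrollments c JOIN courses p ON c.course_id = p.id GROUP BY p.id, p.name ORDER BY n ASC

Execution result:
name | n
Databases 301 | 3
Art 101 | 3
Physics 201 | 4
Linear Algebra 201 | 4
Algorithms 201 | 4
History 101 | 4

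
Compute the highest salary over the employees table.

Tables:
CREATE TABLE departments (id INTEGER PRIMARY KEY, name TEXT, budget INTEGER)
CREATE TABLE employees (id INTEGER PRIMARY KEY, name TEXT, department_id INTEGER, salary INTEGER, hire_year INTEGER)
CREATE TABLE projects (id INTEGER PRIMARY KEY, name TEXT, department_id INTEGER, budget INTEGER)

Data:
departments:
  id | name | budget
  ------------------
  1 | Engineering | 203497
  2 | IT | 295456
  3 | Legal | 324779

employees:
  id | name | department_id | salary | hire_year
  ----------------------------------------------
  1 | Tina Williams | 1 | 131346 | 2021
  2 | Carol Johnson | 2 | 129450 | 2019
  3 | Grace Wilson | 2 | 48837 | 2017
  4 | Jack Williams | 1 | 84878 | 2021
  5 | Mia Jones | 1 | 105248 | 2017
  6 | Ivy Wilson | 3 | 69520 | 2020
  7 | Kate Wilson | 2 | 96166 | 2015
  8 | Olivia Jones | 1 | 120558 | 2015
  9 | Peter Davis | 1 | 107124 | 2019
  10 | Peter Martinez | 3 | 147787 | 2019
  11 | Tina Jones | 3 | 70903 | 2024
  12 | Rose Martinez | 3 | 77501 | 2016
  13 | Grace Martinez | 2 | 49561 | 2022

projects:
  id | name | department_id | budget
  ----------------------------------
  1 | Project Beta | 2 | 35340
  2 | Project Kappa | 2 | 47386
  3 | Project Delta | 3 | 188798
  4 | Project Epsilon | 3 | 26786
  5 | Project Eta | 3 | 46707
SELECT MAX(salary) FROM employees

Execution result:
147787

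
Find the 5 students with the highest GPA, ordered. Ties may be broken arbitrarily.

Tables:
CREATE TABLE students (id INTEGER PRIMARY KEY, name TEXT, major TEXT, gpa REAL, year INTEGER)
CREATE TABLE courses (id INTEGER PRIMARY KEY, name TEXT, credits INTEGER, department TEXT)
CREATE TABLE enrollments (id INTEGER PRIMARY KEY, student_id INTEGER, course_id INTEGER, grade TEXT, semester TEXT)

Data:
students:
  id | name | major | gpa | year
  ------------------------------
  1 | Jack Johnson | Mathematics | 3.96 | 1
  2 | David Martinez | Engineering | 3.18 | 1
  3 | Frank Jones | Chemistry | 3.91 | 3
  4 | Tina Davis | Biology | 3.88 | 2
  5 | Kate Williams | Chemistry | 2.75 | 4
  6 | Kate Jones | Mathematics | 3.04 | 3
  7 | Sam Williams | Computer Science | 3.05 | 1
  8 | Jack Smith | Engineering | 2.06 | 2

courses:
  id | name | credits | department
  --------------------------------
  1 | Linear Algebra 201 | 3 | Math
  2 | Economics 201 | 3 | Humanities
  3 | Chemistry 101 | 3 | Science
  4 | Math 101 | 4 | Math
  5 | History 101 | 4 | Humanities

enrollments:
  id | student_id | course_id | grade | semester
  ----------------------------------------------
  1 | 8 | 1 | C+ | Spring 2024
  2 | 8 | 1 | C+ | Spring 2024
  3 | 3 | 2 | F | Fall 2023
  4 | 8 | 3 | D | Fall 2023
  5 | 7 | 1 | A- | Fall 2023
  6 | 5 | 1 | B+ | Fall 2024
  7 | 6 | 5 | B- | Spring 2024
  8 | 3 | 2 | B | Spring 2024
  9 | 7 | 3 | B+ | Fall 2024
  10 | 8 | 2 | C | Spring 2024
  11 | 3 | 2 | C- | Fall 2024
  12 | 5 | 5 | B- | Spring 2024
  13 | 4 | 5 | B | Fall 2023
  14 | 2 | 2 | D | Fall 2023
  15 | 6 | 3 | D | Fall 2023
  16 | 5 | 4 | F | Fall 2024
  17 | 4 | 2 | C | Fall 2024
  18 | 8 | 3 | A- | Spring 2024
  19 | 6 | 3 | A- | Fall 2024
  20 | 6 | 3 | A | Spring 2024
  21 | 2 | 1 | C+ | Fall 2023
SELECT name, gpa FROM students ORDER BY gpa DESC LIMIT 5

Execution result:
name | gpa
Jack Johnson | 3.96
Frank Jones | 3.91
Tina Davis | 3.88
David Martinez | 3.18
Sam Williams | 3.05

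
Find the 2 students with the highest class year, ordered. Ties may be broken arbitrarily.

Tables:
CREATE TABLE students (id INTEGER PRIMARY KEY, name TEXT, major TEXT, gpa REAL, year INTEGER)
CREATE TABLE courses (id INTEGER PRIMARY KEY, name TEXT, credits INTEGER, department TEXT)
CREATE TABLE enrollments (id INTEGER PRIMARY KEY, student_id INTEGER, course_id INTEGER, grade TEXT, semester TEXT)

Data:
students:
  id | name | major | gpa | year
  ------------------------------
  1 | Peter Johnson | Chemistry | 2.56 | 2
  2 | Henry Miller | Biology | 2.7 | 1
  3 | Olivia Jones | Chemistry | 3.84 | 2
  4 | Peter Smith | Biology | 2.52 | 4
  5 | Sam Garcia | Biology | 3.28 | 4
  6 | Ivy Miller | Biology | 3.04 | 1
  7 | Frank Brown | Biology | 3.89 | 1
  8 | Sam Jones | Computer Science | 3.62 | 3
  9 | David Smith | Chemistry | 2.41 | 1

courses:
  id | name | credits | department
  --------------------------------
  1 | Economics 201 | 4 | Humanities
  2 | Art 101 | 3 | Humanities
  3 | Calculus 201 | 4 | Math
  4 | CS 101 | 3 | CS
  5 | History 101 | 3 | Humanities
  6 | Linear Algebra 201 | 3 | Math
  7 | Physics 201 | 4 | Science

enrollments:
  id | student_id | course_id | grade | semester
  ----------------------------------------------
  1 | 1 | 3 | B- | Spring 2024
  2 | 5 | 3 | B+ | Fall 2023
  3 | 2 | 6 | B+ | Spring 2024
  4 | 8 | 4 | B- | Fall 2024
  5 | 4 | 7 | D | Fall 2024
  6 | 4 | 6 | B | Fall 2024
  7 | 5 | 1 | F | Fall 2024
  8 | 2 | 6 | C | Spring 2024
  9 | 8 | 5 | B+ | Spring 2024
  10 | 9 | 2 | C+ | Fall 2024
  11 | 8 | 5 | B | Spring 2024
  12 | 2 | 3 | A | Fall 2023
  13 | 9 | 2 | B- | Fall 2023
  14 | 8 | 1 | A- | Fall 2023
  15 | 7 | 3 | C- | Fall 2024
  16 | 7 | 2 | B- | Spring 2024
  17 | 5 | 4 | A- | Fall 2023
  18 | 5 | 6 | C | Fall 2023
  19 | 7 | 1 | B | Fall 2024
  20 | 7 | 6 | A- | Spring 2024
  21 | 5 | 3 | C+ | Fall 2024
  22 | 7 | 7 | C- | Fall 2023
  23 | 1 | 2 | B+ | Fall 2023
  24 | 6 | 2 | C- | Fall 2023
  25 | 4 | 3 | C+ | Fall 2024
SELECT name, year FROM students ORDER BY year DESC LIMIT 2

Execution result:
name | year
Peter Smith | 4
Sam Garcia | 4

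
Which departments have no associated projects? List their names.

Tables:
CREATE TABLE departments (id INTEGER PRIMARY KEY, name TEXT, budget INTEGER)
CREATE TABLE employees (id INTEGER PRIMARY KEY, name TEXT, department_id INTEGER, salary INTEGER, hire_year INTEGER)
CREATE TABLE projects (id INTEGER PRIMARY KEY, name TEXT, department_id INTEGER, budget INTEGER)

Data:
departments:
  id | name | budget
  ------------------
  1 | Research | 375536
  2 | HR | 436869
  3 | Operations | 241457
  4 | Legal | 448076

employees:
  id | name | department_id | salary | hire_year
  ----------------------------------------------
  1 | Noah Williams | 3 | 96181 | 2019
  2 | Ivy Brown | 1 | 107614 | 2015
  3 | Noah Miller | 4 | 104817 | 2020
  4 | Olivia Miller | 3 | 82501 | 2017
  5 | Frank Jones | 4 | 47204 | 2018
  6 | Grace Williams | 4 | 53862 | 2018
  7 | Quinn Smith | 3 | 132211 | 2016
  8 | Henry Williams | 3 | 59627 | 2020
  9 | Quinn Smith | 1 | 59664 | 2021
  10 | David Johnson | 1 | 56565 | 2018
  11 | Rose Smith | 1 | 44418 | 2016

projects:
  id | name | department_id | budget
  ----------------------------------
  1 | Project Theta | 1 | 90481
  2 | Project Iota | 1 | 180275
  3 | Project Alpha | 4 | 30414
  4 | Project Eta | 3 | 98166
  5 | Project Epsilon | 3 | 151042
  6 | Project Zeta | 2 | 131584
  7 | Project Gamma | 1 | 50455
SELECT p.name FROM departments p LEFT JOIN projects c ON c.department_id = p.id WHERE c.id IS NULL

Execution result:
(no rows)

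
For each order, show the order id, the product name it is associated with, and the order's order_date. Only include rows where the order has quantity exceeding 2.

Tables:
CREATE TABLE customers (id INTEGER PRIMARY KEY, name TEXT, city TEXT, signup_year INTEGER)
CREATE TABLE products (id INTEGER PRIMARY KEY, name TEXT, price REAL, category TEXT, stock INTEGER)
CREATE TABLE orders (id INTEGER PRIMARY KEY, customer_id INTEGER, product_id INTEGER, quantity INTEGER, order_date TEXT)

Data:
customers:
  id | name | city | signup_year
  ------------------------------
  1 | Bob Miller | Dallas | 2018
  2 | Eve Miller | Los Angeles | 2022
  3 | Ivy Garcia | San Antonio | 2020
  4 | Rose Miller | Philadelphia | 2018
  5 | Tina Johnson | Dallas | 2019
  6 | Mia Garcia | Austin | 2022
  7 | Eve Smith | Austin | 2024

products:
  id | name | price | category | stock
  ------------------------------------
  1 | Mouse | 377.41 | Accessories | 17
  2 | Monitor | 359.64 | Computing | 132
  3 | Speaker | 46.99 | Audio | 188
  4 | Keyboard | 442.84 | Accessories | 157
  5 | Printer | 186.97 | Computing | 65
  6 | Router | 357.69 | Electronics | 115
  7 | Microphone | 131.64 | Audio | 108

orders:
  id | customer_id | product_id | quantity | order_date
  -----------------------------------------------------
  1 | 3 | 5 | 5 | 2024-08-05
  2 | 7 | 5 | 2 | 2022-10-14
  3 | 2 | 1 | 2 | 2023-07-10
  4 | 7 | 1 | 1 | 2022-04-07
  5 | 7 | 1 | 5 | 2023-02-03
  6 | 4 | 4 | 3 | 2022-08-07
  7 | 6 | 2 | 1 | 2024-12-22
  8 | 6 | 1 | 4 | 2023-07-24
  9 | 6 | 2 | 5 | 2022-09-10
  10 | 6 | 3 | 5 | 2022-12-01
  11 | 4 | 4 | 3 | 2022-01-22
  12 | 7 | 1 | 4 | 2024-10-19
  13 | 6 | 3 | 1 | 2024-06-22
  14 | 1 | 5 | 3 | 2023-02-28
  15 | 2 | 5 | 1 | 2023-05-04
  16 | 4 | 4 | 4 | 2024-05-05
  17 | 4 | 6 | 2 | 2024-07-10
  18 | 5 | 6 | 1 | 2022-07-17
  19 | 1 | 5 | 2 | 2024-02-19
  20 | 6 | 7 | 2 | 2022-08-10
SELECT c.id, p.name AS product, c.order_date FROM orders c JOIN products p ON c.product_id = p.id WHERE c.quantity > 2

Execution result:
id | product | order_date
1 | Printer | 2024-08-05
5 | Mouse | 2023-02-03
6 | Keyboard | 2022-08-07
8 | Mouse | 2023-07-24
9 | Monitor | 2022-09-10
10 | Speaker | 2022-12-01
11 | Keyboard | 2022-01-22
12 | Mouse | 2024-10-19
14 | Printer | 2023-02-28
16 | Keyboard | 2024-05-05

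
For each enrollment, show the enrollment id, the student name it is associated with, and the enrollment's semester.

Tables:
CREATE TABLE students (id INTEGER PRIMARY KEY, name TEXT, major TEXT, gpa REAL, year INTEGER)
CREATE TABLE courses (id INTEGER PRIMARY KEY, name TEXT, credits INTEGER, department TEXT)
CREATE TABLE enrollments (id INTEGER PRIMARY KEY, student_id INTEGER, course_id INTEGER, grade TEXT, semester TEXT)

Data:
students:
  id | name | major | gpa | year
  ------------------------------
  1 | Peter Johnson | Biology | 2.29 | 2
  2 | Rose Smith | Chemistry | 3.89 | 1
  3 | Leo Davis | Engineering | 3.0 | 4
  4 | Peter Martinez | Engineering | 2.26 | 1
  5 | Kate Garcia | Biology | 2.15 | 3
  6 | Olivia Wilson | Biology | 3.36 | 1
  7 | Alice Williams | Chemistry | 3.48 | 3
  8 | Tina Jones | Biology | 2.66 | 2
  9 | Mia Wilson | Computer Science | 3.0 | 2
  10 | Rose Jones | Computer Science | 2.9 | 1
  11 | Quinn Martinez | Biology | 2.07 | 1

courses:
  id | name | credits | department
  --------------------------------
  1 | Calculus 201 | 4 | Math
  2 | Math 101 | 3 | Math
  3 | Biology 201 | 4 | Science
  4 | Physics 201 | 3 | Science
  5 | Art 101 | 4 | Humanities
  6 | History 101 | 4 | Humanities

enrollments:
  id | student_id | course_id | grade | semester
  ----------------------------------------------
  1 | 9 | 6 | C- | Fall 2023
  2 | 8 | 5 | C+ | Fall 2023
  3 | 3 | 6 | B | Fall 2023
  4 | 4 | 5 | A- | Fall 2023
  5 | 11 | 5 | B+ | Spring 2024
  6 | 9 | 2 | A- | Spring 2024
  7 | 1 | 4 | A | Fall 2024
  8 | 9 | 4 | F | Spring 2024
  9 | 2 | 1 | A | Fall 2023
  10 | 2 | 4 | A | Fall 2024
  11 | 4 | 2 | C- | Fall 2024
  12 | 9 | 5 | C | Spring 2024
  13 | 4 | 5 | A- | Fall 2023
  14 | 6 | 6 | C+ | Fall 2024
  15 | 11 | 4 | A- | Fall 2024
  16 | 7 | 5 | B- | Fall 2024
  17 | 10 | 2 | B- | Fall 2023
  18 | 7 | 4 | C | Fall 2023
SELECT c.id, p.name AS student, c.semester FROM enrollments c JOIN students p ON c.student_id = p.id

Execution result:
id | student | semester
1 | Mia Wilson | Fall 2023
2 | Tina Jones | Fall 2023
3 | Leo Davis | Fall 2023
4 | Peter Martinez | Fall 2023
5 | Quinn Martinez | Spring 2024
6 | Mia Wilson | Spring 2024
7 | Peter Johnson | Fall 2024
8 | Mia Wilson | Spring 2024
9 | Rose Smith | Fall 2023
10 | Rose Smith | Fall 2024
11 | Peter Martinez | Fall 2024
12 | Mia Wilson | Spring 2024
13 | Peter Martinez | Fall 2023
14 | Olivia Wilson | Fall 2024
15 | Quinn Martinez | Fall 2024
16 | Alice Williams | Fall 2024
17 | Rose Jones | Fall 2023
18 | Alice Williams | Fall 2023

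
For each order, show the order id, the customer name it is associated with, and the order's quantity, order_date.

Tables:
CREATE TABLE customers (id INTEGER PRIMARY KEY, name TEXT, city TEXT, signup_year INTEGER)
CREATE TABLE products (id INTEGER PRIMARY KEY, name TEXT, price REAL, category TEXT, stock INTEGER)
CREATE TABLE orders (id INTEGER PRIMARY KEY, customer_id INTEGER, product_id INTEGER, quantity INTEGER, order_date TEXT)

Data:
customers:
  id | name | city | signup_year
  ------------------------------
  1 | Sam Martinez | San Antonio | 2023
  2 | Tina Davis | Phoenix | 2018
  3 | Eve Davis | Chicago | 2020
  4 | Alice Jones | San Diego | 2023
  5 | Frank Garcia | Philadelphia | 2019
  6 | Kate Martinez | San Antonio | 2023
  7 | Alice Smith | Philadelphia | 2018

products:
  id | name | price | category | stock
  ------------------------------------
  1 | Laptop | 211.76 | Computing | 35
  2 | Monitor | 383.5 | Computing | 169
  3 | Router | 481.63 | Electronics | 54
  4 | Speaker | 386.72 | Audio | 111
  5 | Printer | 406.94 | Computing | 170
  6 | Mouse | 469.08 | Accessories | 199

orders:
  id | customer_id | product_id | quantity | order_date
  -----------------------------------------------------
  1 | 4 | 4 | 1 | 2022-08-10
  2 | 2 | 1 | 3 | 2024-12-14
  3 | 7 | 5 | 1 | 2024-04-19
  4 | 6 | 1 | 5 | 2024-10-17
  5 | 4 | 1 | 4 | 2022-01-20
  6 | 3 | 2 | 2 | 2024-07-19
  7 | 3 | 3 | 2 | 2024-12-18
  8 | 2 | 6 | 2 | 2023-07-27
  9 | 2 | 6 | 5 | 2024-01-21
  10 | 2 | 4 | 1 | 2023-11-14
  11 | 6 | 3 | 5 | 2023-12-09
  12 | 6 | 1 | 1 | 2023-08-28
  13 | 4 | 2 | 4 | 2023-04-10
SELECT c.id, p.name AS customer, c.quantity, c.order_date FROM orders c JOIN customers p ON c.customer_id = p.id

Execution result:
id | customer | quantity | order_date
1 | Alice Jones | 1 | 2022-08-10
2 | Tina Davis | 3 | 2024-12-14
3 | Alice Smith | 1 | 2024-04-19
4 | Kate Martinez | 5 | 2024-10-17
5 | Alice Jones | 4 | 2022-01-20
6 | Eve Davis | 2 | 2024-07-19
7 | Eve Davis | 2 | 2024-12-18
8 | Tina Davis | 2 | 2023-07-27
9 | Tina Davis | 5 | 2024-01-21
10 | Tina Davis | 1 | 2023-11-14
11 | Kate Martinez | 5 | 2023-12-09
12 | Kate Martinez | 1 | 2023-08-28
13 | Alice Jones | 4 | 2023-04-10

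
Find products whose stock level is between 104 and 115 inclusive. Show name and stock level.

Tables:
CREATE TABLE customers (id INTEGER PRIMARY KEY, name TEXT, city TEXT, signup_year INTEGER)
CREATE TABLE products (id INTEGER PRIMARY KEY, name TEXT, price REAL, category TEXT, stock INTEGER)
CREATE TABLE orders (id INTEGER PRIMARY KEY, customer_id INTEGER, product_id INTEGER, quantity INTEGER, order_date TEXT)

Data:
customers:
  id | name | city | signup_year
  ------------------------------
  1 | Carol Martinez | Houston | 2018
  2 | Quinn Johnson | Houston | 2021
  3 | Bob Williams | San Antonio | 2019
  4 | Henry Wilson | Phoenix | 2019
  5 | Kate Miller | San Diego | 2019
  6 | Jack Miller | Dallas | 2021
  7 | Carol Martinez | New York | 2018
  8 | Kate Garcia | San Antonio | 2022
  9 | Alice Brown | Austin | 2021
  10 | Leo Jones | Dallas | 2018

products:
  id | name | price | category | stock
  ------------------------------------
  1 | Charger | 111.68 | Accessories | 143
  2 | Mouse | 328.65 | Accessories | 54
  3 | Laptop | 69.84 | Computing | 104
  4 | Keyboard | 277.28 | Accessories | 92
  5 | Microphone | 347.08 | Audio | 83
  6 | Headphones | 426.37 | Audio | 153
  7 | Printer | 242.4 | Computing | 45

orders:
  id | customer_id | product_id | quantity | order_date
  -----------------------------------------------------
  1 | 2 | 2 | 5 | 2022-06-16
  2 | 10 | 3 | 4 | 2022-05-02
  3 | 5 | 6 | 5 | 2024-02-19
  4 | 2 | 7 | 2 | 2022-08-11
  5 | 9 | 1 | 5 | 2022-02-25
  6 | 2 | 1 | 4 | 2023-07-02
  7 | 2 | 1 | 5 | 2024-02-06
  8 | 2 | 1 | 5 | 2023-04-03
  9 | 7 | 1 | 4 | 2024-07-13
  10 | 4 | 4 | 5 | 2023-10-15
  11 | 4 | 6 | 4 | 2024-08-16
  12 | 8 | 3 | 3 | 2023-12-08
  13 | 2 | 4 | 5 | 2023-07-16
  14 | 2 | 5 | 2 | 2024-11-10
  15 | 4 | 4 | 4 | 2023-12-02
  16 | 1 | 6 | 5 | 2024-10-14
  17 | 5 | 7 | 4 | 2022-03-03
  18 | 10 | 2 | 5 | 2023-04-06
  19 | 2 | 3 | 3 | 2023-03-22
SELECT name, stock FROM products WHERE stock BETWEEN 104 AND 115

Execution result:
name | stock
Laptop | 104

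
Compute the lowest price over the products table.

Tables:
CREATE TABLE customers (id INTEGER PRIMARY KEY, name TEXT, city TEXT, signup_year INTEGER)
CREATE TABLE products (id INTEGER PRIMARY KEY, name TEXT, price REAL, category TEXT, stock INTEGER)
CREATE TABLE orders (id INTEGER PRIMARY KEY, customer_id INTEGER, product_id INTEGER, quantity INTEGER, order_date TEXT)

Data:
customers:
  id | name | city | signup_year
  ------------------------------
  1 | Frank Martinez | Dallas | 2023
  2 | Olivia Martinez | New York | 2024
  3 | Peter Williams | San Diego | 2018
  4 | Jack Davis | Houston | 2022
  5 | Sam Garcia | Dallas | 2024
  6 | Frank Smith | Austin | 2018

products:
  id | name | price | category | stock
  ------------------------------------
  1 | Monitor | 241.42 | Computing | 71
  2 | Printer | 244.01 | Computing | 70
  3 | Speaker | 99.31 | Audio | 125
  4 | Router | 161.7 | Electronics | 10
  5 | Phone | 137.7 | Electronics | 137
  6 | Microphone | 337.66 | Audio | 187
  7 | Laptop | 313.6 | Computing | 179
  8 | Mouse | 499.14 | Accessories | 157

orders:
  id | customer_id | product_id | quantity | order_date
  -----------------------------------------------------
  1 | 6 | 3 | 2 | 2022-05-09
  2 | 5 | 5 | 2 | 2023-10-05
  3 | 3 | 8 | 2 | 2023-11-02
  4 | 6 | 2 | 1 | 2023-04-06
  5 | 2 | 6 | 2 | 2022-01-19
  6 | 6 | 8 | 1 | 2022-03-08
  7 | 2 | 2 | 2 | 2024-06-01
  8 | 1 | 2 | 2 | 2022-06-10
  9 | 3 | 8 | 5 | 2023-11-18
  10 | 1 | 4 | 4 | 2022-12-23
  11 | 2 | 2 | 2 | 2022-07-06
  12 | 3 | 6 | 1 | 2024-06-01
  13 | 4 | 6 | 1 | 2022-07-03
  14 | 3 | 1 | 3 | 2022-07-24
SELECT MIN(price) FROM products

Execution result:
99.31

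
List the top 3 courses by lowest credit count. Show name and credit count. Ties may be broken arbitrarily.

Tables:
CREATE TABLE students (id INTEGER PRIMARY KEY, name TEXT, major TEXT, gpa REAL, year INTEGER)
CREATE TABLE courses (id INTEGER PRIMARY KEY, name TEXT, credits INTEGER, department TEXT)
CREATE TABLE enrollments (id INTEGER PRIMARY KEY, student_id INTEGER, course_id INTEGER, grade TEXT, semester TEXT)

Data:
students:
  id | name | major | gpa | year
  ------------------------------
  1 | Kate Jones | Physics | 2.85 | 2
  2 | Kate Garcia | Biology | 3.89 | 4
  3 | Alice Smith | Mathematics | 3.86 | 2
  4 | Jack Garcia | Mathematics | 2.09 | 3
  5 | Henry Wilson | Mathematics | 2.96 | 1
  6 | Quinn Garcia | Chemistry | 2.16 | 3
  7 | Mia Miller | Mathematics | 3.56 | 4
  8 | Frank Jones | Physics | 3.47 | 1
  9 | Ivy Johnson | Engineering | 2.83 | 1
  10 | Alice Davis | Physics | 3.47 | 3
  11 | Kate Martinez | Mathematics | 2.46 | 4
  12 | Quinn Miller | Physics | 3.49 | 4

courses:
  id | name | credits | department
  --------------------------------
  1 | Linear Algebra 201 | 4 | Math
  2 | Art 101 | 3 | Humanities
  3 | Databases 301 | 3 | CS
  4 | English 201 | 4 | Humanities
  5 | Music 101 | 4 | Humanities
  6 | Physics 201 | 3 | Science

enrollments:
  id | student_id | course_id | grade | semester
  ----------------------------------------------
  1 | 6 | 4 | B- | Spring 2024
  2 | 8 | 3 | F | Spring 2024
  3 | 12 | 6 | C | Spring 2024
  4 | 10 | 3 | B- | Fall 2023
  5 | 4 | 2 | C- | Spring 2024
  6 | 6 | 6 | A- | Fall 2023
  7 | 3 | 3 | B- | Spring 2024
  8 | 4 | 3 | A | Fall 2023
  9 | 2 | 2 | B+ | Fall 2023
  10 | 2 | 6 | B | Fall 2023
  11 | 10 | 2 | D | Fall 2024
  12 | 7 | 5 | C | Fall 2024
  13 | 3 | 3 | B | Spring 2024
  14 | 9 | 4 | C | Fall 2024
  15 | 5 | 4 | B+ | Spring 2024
SELECT name, credits FROM courses ORDER BY credits ASC LIMIT 3

Execution result:
name | credits
Art 101 | 3
Databases 301 | 3
Physics 201 | 3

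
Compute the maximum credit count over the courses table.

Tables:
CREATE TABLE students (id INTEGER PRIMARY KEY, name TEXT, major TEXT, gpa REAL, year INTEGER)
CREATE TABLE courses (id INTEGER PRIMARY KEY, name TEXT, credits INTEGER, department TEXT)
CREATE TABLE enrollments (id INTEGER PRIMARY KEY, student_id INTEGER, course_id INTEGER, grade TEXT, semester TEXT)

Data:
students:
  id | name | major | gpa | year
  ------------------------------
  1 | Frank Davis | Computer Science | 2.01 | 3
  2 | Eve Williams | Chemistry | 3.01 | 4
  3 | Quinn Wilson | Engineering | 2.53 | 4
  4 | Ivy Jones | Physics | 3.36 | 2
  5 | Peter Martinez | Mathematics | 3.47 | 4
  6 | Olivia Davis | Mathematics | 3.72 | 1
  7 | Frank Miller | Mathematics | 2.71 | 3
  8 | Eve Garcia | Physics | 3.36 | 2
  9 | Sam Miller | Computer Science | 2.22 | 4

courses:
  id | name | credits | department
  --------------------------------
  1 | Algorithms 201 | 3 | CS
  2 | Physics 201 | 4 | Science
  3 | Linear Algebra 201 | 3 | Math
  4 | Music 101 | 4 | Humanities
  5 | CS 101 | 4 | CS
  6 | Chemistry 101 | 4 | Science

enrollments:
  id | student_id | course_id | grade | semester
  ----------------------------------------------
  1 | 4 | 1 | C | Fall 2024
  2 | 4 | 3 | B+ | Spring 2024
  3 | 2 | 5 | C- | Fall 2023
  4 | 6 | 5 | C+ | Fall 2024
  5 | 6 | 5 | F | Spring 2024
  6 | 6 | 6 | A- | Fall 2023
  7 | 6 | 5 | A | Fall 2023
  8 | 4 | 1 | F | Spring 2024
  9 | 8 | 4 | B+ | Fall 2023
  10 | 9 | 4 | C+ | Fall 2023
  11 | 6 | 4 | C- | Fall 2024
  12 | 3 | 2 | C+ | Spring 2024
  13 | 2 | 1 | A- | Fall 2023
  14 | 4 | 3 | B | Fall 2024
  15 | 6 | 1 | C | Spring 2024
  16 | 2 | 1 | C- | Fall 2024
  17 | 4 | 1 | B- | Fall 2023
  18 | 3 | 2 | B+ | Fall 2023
SELECT MAX(credits) FROM courses

Execution result:
4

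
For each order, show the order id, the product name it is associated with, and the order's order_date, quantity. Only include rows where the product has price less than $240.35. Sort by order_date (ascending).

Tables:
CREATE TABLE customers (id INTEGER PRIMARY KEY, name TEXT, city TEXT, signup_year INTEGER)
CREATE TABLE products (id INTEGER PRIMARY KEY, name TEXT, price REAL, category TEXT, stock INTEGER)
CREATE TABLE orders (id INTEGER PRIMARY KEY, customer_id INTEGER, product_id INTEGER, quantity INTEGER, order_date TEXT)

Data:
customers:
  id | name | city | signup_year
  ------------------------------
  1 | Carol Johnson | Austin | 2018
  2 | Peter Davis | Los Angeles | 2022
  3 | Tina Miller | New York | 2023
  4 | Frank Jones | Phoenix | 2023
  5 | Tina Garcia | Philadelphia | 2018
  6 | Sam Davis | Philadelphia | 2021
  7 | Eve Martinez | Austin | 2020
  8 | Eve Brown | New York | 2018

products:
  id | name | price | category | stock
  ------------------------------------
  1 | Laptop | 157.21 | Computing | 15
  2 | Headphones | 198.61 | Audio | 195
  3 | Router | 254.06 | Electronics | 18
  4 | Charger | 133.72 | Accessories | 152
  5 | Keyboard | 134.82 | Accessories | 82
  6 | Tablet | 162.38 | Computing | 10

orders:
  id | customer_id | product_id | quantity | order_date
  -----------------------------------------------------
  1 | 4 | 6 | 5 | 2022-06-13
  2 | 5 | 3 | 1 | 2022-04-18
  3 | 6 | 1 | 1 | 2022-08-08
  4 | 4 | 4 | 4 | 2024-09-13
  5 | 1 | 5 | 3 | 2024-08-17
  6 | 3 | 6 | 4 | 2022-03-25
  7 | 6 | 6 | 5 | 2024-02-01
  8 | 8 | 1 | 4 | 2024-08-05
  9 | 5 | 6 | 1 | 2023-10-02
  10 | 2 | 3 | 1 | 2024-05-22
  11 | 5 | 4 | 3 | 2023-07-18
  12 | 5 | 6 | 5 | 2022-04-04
SELECT c.id, p.name AS product, c.order_date, c.quantity FROM orders c JOIN products p ON c.product_id = p.id WHERE p.price < 240.35 ORDER BY c.order_date ASC

Execution result:
id | product | order_date | quantity
6 | Tablet | 2022-03-25 | 4
12 | Tablet | 2022-04-04 | 5
1 | Tablet | 2022-06-13 | 5
3 | Laptop | 2022-08-08 | 1
11 | Charger | 2023-07-18 | 3
9 | Tablet | 2023-10-02 | 1
7 | Tablet | 2024-02-01 | 5
8 | Laptop | 2024-08-05 | 4
5 | Keyboard | 2024-08-17 | 3
4 | Charger | 2024-09-13 | 4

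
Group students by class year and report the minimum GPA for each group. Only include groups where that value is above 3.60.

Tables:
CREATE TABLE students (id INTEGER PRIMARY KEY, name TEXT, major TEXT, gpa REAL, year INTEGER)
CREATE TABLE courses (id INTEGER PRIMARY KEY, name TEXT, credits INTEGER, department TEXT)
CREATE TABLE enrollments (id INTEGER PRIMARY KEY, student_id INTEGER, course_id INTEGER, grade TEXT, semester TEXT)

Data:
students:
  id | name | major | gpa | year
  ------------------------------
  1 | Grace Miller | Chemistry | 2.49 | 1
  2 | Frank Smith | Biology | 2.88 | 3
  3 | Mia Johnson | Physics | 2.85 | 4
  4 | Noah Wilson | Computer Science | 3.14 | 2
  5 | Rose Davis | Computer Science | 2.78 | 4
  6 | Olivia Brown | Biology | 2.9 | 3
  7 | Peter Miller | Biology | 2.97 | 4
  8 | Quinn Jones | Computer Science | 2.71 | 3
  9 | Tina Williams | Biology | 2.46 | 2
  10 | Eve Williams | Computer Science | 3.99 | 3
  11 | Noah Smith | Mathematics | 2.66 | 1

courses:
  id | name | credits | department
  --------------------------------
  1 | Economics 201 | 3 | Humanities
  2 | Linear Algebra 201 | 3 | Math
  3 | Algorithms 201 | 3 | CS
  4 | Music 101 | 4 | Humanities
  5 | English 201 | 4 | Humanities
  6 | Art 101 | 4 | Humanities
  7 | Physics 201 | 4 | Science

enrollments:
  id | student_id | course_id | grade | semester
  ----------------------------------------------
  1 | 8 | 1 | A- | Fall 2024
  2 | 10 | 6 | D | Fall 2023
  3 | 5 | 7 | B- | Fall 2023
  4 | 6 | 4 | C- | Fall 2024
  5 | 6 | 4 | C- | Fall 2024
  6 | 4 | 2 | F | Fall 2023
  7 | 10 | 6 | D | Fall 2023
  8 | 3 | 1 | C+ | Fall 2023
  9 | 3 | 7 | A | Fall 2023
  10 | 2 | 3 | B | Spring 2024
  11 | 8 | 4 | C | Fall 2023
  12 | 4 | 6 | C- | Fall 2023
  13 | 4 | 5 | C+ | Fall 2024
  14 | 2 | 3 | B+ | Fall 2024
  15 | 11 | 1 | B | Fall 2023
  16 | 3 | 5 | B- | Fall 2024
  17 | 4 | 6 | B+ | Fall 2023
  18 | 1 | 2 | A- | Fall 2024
SELECT year, MIN(gpa) AS min_gpa FROM students GROUP BY year HAVING MIN(gpa) > 3.6

Execution result:
(no rows)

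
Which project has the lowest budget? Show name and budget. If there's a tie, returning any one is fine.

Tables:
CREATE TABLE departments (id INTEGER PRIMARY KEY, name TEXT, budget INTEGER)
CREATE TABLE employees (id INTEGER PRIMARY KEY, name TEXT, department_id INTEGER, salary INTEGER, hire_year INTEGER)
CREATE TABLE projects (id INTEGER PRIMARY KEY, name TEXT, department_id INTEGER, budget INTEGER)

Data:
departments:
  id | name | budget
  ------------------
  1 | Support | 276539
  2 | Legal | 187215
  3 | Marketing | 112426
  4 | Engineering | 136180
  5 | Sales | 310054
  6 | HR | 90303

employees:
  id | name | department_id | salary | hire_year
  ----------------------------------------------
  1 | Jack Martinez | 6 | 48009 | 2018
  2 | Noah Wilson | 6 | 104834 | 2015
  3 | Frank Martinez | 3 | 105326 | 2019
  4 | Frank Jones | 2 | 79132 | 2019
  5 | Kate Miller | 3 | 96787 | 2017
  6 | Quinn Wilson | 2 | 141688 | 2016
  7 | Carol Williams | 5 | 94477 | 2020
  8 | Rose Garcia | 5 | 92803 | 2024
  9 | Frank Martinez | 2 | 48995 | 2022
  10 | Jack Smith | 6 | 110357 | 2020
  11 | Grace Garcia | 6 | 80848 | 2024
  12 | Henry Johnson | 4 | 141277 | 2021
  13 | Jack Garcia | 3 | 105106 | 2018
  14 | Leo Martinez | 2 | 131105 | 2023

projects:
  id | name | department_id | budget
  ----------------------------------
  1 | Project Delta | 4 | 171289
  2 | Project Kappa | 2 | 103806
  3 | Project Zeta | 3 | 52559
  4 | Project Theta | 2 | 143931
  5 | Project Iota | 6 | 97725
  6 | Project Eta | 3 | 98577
SELECT name, budget FROM projects ORDER BY budget ASC LIMIT 1

Execution result:
name | budget
Project Zeta | 52559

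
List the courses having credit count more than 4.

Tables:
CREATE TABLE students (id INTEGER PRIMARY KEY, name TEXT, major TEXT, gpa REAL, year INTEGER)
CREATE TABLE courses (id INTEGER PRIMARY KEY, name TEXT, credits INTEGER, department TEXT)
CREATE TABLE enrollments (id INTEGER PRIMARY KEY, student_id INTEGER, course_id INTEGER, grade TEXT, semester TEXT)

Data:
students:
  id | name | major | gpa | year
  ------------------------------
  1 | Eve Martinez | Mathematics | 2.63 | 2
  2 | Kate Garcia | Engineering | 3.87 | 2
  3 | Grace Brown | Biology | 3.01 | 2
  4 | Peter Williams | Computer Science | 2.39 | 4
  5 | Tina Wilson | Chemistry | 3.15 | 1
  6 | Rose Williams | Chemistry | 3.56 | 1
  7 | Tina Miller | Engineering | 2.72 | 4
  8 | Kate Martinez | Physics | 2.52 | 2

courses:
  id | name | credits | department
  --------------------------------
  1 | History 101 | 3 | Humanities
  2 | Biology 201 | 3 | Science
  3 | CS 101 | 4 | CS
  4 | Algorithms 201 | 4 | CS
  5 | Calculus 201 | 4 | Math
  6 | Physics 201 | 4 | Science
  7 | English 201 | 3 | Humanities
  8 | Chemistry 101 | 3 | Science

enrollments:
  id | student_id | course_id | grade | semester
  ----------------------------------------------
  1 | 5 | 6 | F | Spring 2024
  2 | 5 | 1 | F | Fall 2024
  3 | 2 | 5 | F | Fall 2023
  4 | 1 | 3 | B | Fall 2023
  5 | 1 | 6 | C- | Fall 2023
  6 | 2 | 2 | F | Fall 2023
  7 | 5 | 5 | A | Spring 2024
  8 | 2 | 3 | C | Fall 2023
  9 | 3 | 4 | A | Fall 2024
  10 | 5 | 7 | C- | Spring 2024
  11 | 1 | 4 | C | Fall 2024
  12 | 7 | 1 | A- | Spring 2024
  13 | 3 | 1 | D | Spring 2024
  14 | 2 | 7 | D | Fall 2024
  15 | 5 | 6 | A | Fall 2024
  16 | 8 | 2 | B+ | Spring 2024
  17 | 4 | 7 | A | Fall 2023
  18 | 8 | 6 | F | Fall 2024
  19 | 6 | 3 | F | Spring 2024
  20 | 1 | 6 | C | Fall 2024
SELECT name, credits FROM courses WHERE credits > 4

Execution result:
(no rows)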